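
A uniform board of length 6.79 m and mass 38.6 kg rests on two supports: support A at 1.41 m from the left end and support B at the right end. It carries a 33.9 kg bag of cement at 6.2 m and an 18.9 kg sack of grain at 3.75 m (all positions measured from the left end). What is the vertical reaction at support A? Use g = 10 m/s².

Choose support B as the axis so its reaction then has zero moment arm.
Beam weight: 38.6 × 10 = 386 N down at 3.395 m → arm 3.395 m, τ = 386 × 3.395 = 1310 N·m counterclockwise.
Bag of cement: 33.9 × 10 = 339 N down at 6.2 m → arm 0.59 m, τ = 339 × 0.59 = 200 N·m counterclockwise.
Sack of grain: 18.9 × 10 = 189 N down at 3.75 m → arm 3.04 m, τ = 189 × 3.04 = 574.6 N·m counterclockwise.
Net load moment about support B = 2085 N·m counterclockwise.
Reaction R at support A is upward at 1.41 m, arm 5.38 m → moment R × 5.38 clockwise.
Balancing moments: R × 5.38 = 2085, giving R = 388 N.

R_A ≈ 388 N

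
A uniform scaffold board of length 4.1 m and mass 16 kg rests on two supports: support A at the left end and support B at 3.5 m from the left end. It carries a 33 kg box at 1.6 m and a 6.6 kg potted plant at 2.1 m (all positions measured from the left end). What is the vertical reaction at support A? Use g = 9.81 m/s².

R_A ≈ 267 N

About support B:
Beam weight: 16 × 9.81 = 157 N down at 2.05 m → arm 1.45 m, τ = 157 × 1.45 = 227.7 N·m counterclockwise.
Box: 33 × 9.81 = 323.7 N down at 1.6 m → arm 1.9 m, τ = 323.7 × 1.9 = 615 N·m counterclockwise.
Potted plant: 6.6 × 9.81 = 64.75 N down at 2.1 m → arm 1.4 m, τ = 64.75 × 1.4 = 90.65 N·m counterclockwise.
Net load moment about support B = 933.4 N·m counterclockwise.
Reaction R at support A is upward at 0 m, arm 3.5 m → moment R × 3.5 clockwise.
Setting net torque to zero: R × 3.5 = 933.4 → R = 267 N.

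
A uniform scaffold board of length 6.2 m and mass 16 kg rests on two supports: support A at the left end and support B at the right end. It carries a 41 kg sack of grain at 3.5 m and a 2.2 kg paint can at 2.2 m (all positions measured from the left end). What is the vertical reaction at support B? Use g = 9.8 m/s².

Sum moments about support A (its reaction then has zero moment arm).
Beam weight: 16 × 9.8 = 156.8 N down at 3.1 m → arm 3.1 m, τ = 156.8 × 3.1 = 486.1 N·m clockwise.
Sack of grain: 41 × 9.8 = 401.8 N down at 3.5 m → arm 3.5 m, τ = 401.8 × 3.5 = 1406 N·m clockwise.
Paint can: 2.2 × 9.8 = 21.56 N down at 2.2 m → arm 2.2 m, τ = 21.56 × 2.2 = 47.43 N·m clockwise.
Net load moment about support A = 1940 N·m clockwise.
Reaction R at support B is upward at 6.2 m, arm 6.2 m → moment R × 6.2 counterclockwise.
Setting net torque to zero: R × 6.2 = 1940 → R = 313 N.

R_B ≈ 313 N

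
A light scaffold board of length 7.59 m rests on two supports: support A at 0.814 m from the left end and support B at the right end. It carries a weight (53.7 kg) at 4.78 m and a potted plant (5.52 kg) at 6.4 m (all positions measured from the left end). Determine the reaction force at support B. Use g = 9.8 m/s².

R_B ≈ 353 N

Taking torques about support A:
Weight: 53.7 × 9.8 = 526.3 N down at 4.78 m → arm 3.966 m, τ = 526.3 × 3.966 = 2087 N·m clockwise.
Potted plant: 5.52 × 9.8 = 54.1 N down at 6.4 m → arm 5.586 m, τ = 54.1 × 5.586 = 302.2 N·m clockwise.
Net load moment about support A = 2389 N·m clockwise.
Reaction R at support B is upward at 7.59 m, arm 6.776 m → moment R × 6.776 counterclockwise.
Setting net torque to zero: R × 6.776 = 2389 → R = 353 N.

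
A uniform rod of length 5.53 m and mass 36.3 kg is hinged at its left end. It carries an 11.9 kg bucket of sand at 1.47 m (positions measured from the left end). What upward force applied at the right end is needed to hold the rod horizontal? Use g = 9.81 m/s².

F ≈ 209 N

Sum moments about the left end (the unknown pivot reaction has zero arm there).
Beam weight: 36.3 × 9.81 = 356.1 N down at 2.765 m → arm 2.765 m, τ = 356.1 × 2.765 = 984.6 N·m clockwise.
Bucket of sand: 11.9 × 9.81 = 116.7 N down at 1.47 m → arm 1.47 m, τ = 116.7 × 1.47 = 171.5 N·m clockwise.
Net moment of the loads = 1156 N·m clockwise.
The upward force F acts at the right end, arm 5.53 m, giving F × 5.53 counterclockwise.
Στ = 0 ⇒ F × 5.53 = 1156 ⇒ F = 1156 / 5.53 = 209 N.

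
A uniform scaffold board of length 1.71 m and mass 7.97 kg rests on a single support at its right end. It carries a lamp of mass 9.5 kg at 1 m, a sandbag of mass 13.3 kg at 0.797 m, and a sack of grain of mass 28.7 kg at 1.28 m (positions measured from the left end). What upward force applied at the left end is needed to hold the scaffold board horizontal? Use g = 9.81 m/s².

F ≈ 218 N

Choose the right end as the axis so the unknown pivot reaction has zero arm there.
Beam weight: 7.97 × 9.81 = 78.19 N down at 0.855 m → arm 0.855 m, τ = 78.19 × 0.855 = 66.85 N·m counterclockwise.
Lamp: 9.5 × 9.81 = 93.2 N down at 1 m → arm 0.71 m, τ = 93.2 × 0.71 = 66.17 N·m counterclockwise.
Sandbag: 13.3 × 9.81 = 130.5 N down at 0.797 m → arm 0.913 m, τ = 130.5 × 0.913 = 119.1 N·m counterclockwise.
Sack of grain: 28.7 × 9.81 = 281.5 N down at 1.28 m → arm 0.43 m, τ = 281.5 × 0.43 = 121 N·m counterclockwise.
Net moment of the loads = 373.1 N·m counterclockwise.
The upward force F acts at the left end, arm 1.71 m, giving F × 1.71 clockwise.
For rotational equilibrium, F × 1.71 = 373.1, so F = 373.1 / 1.71 = 218 N.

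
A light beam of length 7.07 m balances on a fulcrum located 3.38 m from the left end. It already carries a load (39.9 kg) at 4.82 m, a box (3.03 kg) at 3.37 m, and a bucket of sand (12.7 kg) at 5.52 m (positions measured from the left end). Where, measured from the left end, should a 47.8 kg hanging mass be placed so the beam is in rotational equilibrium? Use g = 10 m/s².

x ≈ 1.61 m from the left end

Choose the fulcrum (at 3.38 m from the left end) as the axis so the support reaction has zero arm there.
Load: 39.9 × 10 = 399 N down at 4.82 m → arm 1.44 m, τ = 399 × 1.44 = 574.6 N·m clockwise.
Box: 3.03 × 10 = 30.3 N down at 3.37 m → arm 0.01 m, τ = 30.3 × 0.01 = 0.303 N·m counterclockwise.
Bucket of sand: 12.7 × 10 = 127 N down at 5.52 m → arm 2.14 m, τ = 127 × 2.14 = 271.8 N·m clockwise.
Net moment of existing loads = 846.1 N·m clockwise.
The hanging mass weighs 47.8 × 10 = 478 N and must supply an equal counterclockwise moment, so its lever arm about the fulcrum is 846.1 / 478 = 1.77 m.
That puts it at 3.38 − 1.77 = 1.61 m from the left end.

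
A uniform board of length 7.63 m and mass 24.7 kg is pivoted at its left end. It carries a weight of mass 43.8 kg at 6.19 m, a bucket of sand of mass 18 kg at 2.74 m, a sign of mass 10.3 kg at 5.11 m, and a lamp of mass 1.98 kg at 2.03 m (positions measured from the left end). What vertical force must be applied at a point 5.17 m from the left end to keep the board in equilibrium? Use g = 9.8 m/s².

Choose the left end as the axis so the unknown pivot reaction has zero arm there.
Beam weight: 24.7 × 9.8 = 242.1 N down at 3.815 m → arm 3.815 m, τ = 242.1 × 3.815 = 923.6 N·m clockwise.
Weight: 43.8 × 9.8 = 429.2 N down at 6.19 m → arm 6.19 m, τ = 429.2 × 6.19 = 2657 N·m clockwise.
Bucket of sand: 18 × 9.8 = 176.4 N down at 2.74 m → arm 2.74 m, τ = 176.4 × 2.74 = 483.3 N·m clockwise.
Sign: 10.3 × 9.8 = 100.9 N down at 5.11 m → arm 5.11 m, τ = 100.9 × 5.11 = 515.6 N·m clockwise.
Lamp: 1.98 × 9.8 = 19.4 N down at 2.03 m → arm 2.03 m, τ = 19.4 × 2.03 = 39.38 N·m clockwise.
Net moment of the loads = 4619 N·m clockwise.
The upward force F acts at a point 5.17 m from the left end, arm 5.17 m, giving F × 5.17 counterclockwise.
For rotational equilibrium, F × 5.17 = 4619, so F = 4619 / 5.17 = 893 N.

F ≈ 893 N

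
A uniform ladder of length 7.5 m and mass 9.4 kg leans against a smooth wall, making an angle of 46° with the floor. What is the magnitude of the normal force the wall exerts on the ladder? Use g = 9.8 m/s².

Choose the foot of the ladder as the axis so the floor normal and friction both act there and drop out.
Ladder weight 9.4×9.8 = 92.12 N acts at 3.75 m along the ladder; its horizontal arm is 3.75·cos46° = 2.605 m → τ = 240 N·m clockwise.
Wall normal N acts horizontally at the top; its moment arm is the height L sinθ = 7.5·sin46° = 5.395 m, counterclockwise.
Στ = 0 ⇒ N × 5.395 = 240 ⇒ N = 44.5 N.

N_wall ≈ 44.5 N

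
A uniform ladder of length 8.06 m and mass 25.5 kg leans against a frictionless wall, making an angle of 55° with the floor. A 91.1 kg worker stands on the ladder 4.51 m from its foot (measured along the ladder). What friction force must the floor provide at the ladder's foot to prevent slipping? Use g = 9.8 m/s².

f ≈ 437 N

Take moments about the foot of the ladder.
Ladder weight 25.5×9.8 = 249.9 N acts at 4.03 m along the ladder; its horizontal arm is 4.03·cos55° = 2.312 m → τ = 577.8 N·m clockwise.
Worker: 91.1×9.8 = 892.8 N at 4.51 m → arm 2.587 m → τ = 2310 N·m clockwise.
Wall normal N acts horizontally at the top; its moment arm is the height L sinθ = 8.06·sin55° = 6.602 m, counterclockwise.
Balancing moments: N × 6.602 = 2888, giving N = 437 N.
ΣFx = 0: friction at the foot balances the wall's push, so f = N_wall = 437 N.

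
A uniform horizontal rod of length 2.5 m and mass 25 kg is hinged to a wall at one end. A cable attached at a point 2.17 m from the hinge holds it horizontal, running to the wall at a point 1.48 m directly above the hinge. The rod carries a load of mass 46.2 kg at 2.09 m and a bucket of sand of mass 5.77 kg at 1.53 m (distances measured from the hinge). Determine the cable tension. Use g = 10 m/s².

T ≈ 1120 N

Taking torques about the hinge:
Beam weight: 25 × 10 = 250 N down at 1.25 m → arm 1.25 m, τ = 250 × 1.25 = 312.5 N·m clockwise.
Load: 46.2 × 10 = 462 N down at 2.09 m → arm 2.09 m, τ = 462 × 2.09 = 965.6 N·m clockwise.
Bucket of sand: 5.77 × 10 = 57.7 N down at 1.53 m → arm 1.53 m, τ = 57.7 × 1.53 = 88.28 N·m clockwise.
Total clockwise load moment = 1366 N·m.
The cable tension T acts at 2.17 m; only its component perpendicular to the rod, T sinθ, produces torque. sinθ = h/√(h²+d²) = 1.48/√(1.48²+2.17²) = 0.5635.
For rotational equilibrium, T × 2.17 × 0.5635 = 1366, so T = 1366 / 1.223 = 1120 N.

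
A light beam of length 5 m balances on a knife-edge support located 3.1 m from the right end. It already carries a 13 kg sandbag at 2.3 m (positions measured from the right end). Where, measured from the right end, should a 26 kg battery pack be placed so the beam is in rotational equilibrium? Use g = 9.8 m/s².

Taking torques about the knife-edge support (at 3.1 m from the right end):
Sandbag: 13 × 9.8 = 127.4 N down at 2.3 m → arm 0.8 m, τ = 127.4 × 0.8 = 101.9 N·m clockwise.
Net moment of existing loads = 101.9 N·m clockwise.
The battery pack weighs 26 × 9.8 = 254.8 N and must supply an equal counterclockwise moment, so its lever arm about the knife-edge support is 101.9 / 254.8 = 0.4 m.
That puts it at 3.1 + 0.4 = 3.5 m from the right end.

x ≈ 3.5 m from the right end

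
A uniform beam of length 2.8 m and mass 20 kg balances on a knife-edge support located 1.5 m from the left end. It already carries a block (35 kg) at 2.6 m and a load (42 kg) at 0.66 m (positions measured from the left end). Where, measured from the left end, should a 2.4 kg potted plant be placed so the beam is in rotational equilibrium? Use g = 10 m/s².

x ≈ 0.992 m from the left end

Taking torques about the knife-edge support (at 1.5 m from the left end):
Beam weight: 20 × 10 = 200 N down at 1.4 m → arm 0.1 m, τ = 200 × 0.1 = 20 N·m counterclockwise.
Block: 35 × 10 = 350 N down at 2.6 m → arm 1.1 m, τ = 350 × 1.1 = 385 N·m clockwise.
Load: 42 × 10 = 420 N down at 0.66 m → arm 0.84 m, τ = 420 × 0.84 = 352.8 N·m counterclockwise.
Net moment of existing loads = 12.2 N·m clockwise.
The potted plant weighs 2.4 × 10 = 24 N and must supply an equal counterclockwise moment, so its lever arm about the knife-edge support is 12.2 / 24 = 0.508 m.
That puts it at 1.5 − 0.508 = 0.992 m from the left end.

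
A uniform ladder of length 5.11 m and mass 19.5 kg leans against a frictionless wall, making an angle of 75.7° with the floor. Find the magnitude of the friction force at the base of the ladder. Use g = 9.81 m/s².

f ≈ 24.4 N

Sum moments about the foot of the ladder (the floor normal and friction both act there and drop out).
Ladder weight 19.5×9.81 = 191.3 N acts at 2.555 m along the ladder; its horizontal arm is 2.555·cos75.7° = 0.6311 m → τ = 120.7 N·m clockwise.
Wall normal N acts horizontally at the top; its moment arm is the height L sinθ = 5.11·sin75.7° = 4.952 m, counterclockwise.
For rotational equilibrium, N × 4.952 = 120.7, so N = 24.4 N.
ΣFx = 0: friction at the foot balances the wall's push, so f = N_wall = 24.4 N.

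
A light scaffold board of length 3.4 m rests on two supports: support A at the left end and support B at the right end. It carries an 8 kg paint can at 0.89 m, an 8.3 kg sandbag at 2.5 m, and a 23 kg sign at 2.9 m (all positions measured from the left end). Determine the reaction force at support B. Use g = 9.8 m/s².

R_B ≈ 273 N

Take moments about support A.
Paint can: 8 × 9.8 = 78.4 N down at 0.89 m → arm 0.89 m, τ = 78.4 × 0.89 = 69.78 N·m clockwise.
Sandbag: 8.3 × 9.8 = 81.34 N down at 2.5 m → arm 2.5 m, τ = 81.34 × 2.5 = 203.4 N·m clockwise.
Sign: 23 × 9.8 = 225.4 N down at 2.9 m → arm 2.9 m, τ = 225.4 × 2.9 = 653.7 N·m clockwise.
Net load moment about support A = 926.9 N·m clockwise.
Reaction R at support B is upward at 3.4 m, arm 3.4 m → moment R × 3.4 counterclockwise.
For rotational equilibrium, R × 3.4 = 926.9, so R = 273 N.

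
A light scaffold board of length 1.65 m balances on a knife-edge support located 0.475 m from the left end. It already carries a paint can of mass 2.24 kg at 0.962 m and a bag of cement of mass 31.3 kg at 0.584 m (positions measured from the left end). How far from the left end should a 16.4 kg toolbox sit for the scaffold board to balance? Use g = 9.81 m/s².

Sum moments about the knife-edge support (at 0.475 m from the left end) (the support reaction has zero arm there).
Paint can: 2.24 × 9.81 = 21.97 N down at 0.962 m → arm 0.487 m, τ = 21.97 × 0.487 = 10.7 N·m clockwise.
Bag of cement: 31.3 × 9.81 = 307.1 N down at 0.584 m → arm 0.109 m, τ = 307.1 × 0.109 = 33.47 N·m clockwise.
Net moment of existing loads = 44.17 N·m clockwise.
The toolbox weighs 16.4 × 9.81 = 160.9 N and must supply an equal counterclockwise moment, so its lever arm about the knife-edge support is 44.17 / 160.9 = 0.275 m.
That puts it at 0.475 − 0.275 = 0.2 m from the left end.

x ≈ 0.2 m from the left end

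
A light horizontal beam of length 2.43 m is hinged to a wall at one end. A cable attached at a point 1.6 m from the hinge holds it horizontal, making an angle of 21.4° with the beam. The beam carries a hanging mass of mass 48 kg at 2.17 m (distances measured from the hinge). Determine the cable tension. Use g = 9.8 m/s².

Sum moments about the hinge (the unknown hinge reaction has zero arm there).
Hanging mass: 48 × 9.8 = 470.4 N down at 2.17 m → arm 2.17 m, τ = 470.4 × 2.17 = 1021 N·m clockwise.
Total clockwise load moment = 1021 N·m.
The cable tension T acts at 1.6 m; only its component perpendicular to the beam, T sinθ, produces torque. sin 21.4° = 0.3649.
Setting net torque to zero: T × 1.6 × 0.3649 = 1021 → T = 1021 / 0.5838 = 1750 N.

T ≈ 1750 N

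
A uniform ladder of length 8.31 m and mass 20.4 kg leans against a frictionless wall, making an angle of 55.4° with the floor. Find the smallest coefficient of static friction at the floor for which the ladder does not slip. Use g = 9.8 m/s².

μ_min ≈ 0.345

Sum moments about the foot of the ladder (the floor normal and friction both act there and drop out).
Ladder weight 20.4×9.8 = 199.9 N acts at 4.155 m along the ladder; its horizontal arm is 4.155·cos55.4° = 2.359 m → τ = 471.6 N·m clockwise.
Wall normal N acts horizontally at the top; its moment arm is the height L sinθ = 8.31·sin55.4° = 6.84 m, counterclockwise.
Στ = 0 ⇒ N × 6.84 = 471.6 ⇒ N = 68.95 N.
ΣFx = 0 ⇒ f = N_wall = 68.95 N. ΣFy = 0 ⇒ N_floor = 199.9 N.
μ_min = f / N_floor = 68.95 / 199.9 = 0.345.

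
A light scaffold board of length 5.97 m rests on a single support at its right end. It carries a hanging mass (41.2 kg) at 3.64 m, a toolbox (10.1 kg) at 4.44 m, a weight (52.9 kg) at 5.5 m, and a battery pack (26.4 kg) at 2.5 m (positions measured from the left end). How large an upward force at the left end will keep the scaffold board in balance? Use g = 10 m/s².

F ≈ 382 N

Sum moments about the right end (the unknown pivot reaction has zero arm there).
Hanging mass: 41.2 × 10 = 412 N down at 3.64 m → arm 2.33 m, τ = 412 × 2.33 = 960 N·m counterclockwise.
Toolbox: 10.1 × 10 = 101 N down at 4.44 m → arm 1.53 m, τ = 101 × 1.53 = 154.5 N·m counterclockwise.
Weight: 52.9 × 10 = 529 N down at 5.5 m → arm 0.47 m, τ = 529 × 0.47 = 248.6 N·m counterclockwise.
Battery pack: 26.4 × 10 = 264 N down at 2.5 m → arm 3.47 m, τ = 264 × 3.47 = 916.1 N·m counterclockwise.
Net moment of the loads = 2279 N·m counterclockwise.
The upward force F acts at the left end, arm 5.97 m, giving F × 5.97 clockwise.
Balancing moments: F × 5.97 = 2279, giving F = 2279 / 5.97 = 382 N.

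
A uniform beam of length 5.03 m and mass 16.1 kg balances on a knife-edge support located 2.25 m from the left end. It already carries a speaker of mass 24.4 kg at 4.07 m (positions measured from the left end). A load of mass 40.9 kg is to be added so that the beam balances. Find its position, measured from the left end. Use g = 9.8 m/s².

x ≈ 1.06 m from the left end

Taking torques about the knife-edge support (at 2.25 m from the left end):
Beam weight: 16.1 × 9.8 = 157.8 N down at 2.515 m → arm 0.265 m, τ = 157.8 × 0.265 = 41.82 N·m clockwise.
Speaker: 24.4 × 9.8 = 239.1 N down at 4.07 m → arm 1.82 m, τ = 239.1 × 1.82 = 435.2 N·m clockwise.
Net moment of existing loads = 477 N·m clockwise.
The load weighs 40.9 × 9.8 = 400.8 N and must supply an equal counterclockwise moment, so its lever arm about the knife-edge support is 477 / 400.8 = 1.19 m.
That puts it at 2.25 − 1.19 = 1.06 m from the left end.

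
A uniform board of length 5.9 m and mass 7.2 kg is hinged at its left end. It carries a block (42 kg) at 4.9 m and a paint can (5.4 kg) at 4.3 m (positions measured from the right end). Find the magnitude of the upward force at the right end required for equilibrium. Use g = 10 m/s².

Choose the left end as the axis so the unknown pivot reaction has zero arm there.
Beam weight: 7.2 × 10 = 72 N down at 2.95 m → arm 2.95 m, τ = 72 × 2.95 = 212.4 N·m clockwise.
Block: 42 × 10 = 420 N down at 4.9 m → arm 1 m, τ = 420 × 1 = 420 N·m clockwise.
Paint can: 5.4 × 10 = 54 N down at 4.3 m → arm 1.6 m, τ = 54 × 1.6 = 86.4 N·m clockwise.
Net moment of the loads = 718.8 N·m clockwise.
The upward force F acts at the right end, arm 5.9 m, giving F × 5.9 counterclockwise.
For rotational equilibrium, F × 5.9 = 718.8, so F = 718.8 / 5.9 = 122 N.

F ≈ 122 N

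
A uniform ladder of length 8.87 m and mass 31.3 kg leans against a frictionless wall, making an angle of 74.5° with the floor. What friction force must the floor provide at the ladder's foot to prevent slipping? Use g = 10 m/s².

Take moments about the foot of the ladder.
Ladder weight 31.3×10 = 313 N acts at 4.435 m along the ladder; its horizontal arm is 4.435·cos74.5° = 1.185 m → τ = 370.9 N·m clockwise.
Wall normal N acts horizontally at the top; its moment arm is the height L sinθ = 8.87·sin74.5° = 8.547 m, counterclockwise.
Setting net torque to zero: N × 8.547 = 370.9 → N = 43.4 N.
ΣFx = 0: friction at the foot balances the wall's push, so f = N_wall = 43.4 N.

f ≈ 43.4 N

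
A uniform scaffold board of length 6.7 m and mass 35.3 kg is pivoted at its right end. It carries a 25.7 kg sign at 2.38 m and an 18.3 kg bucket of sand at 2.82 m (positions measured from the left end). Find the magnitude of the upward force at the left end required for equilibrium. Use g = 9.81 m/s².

About the right end:
Beam weight: 35.3 × 9.81 = 346.3 N down at 3.35 m → arm 3.35 m, τ = 346.3 × 3.35 = 1160 N·m counterclockwise.
Sign: 25.7 × 9.81 = 252.1 N down at 2.38 m → arm 4.32 m, τ = 252.1 × 4.32 = 1089 N·m counterclockwise.
Bucket of sand: 18.3 × 9.81 = 179.5 N down at 2.82 m → arm 3.88 m, τ = 179.5 × 3.88 = 696.5 N·m counterclockwise.
Net moment of the loads = 2946 N·m counterclockwise.
The upward force F acts at the left end, arm 6.7 m, giving F × 6.7 clockwise.
Setting net torque to zero: F × 6.7 = 2946 → F = 2946 / 6.7 = 440 N.

F ≈ 440 N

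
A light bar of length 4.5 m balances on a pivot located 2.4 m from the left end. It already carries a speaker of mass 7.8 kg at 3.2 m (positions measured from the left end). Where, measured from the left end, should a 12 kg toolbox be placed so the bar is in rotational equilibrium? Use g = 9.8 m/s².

x ≈ 1.88 m from the left end

Take moments about the pivot (at 2.4 m from the left end).
Speaker: 7.8 × 9.8 = 76.44 N down at 3.2 m → arm 0.8 m, τ = 76.44 × 0.8 = 61.15 N·m clockwise.
Net moment of existing loads = 61.15 N·m clockwise.
The toolbox weighs 12 × 9.8 = 117.6 N and must supply an equal counterclockwise moment, so its lever arm about the pivot is 61.15 / 117.6 = 0.52 m.
That puts it at 2.4 − 0.52 = 1.88 m from the left end.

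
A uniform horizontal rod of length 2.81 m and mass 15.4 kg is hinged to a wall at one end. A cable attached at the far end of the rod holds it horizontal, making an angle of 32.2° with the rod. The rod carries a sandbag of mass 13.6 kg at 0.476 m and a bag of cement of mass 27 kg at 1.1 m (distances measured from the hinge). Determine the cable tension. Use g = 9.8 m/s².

T ≈ 378 N

Sum moments about the hinge (the unknown hinge reaction has zero arm there).
Beam weight: 15.4 × 9.8 = 150.9 N down at 1.405 m → arm 1.405 m, τ = 150.9 × 1.405 = 212 N·m clockwise.
Sandbag: 13.6 × 9.8 = 133.3 N down at 0.476 m → arm 0.476 m, τ = 133.3 × 0.476 = 63.45 N·m clockwise.
Bag of cement: 27 × 9.8 = 264.6 N down at 1.1 m → arm 1.1 m, τ = 264.6 × 1.1 = 291.1 N·m clockwise.
Total clockwise load moment = 566.5 N·m.
The cable tension T acts at 2.81 m; only its component perpendicular to the rod, T sinθ, produces torque. sin 32.2° = 0.5329.
For rotational equilibrium, T × 2.81 × 0.5329 = 566.5, so T = 566.5 / 1.497 = 378 N.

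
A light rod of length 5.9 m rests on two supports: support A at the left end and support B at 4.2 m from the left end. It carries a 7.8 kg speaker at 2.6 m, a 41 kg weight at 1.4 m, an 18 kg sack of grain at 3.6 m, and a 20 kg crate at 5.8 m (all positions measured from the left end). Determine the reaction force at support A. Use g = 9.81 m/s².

R_A ≈ 248 N

About support B:
Speaker: 7.8 × 9.81 = 76.52 N down at 2.6 m → arm 1.6 m, τ = 76.52 × 1.6 = 122.4 N·m counterclockwise.
Weight: 41 × 9.81 = 402.2 N down at 1.4 m → arm 2.8 m, τ = 402.2 × 2.8 = 1126 N·m counterclockwise.
Sack of grain: 18 × 9.81 = 176.6 N down at 3.6 m → arm 0.6 m, τ = 176.6 × 0.6 = 106 N·m counterclockwise.
Crate: 20 × 9.81 = 196.2 N down at 5.8 m → arm 1.6 m, τ = 196.2 × 1.6 = 313.9 N·m clockwise.
Net load moment about support B = 1040 N·m counterclockwise.
Reaction R at support A is upward at 0 m, arm 4.2 m → moment R × 4.2 clockwise.
Balancing moments: R × 4.2 = 1040, giving R = 248 N.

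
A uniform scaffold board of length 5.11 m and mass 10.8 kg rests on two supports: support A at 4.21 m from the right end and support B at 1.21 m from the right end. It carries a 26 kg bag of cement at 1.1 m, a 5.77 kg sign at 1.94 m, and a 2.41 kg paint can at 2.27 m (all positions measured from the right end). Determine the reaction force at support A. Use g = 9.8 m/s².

R_A ≈ 60.2 N

About support B:
Beam weight: 10.8 × 9.8 = 105.8 N down at 2.555 m → arm 1.345 m, τ = 105.8 × 1.345 = 142.3 N·m counterclockwise.
Bag of cement: 26 × 9.8 = 254.8 N down at 1.1 m → arm 0.11 m, τ = 254.8 × 0.11 = 28.03 N·m clockwise.
Sign: 5.77 × 9.8 = 56.55 N down at 1.94 m → arm 0.73 m, τ = 56.55 × 0.73 = 41.28 N·m counterclockwise.
Paint can: 2.41 × 9.8 = 23.62 N down at 2.27 m → arm 1.06 m, τ = 23.62 × 1.06 = 25.04 N·m counterclockwise.
Net load moment about support B = 180.6 N·m counterclockwise.
Reaction R at support A is upward at 4.21 m, arm 3 m → moment R × 3 clockwise.
Στ = 0 ⇒ R × 3 = 180.6 ⇒ R = 60.2 N.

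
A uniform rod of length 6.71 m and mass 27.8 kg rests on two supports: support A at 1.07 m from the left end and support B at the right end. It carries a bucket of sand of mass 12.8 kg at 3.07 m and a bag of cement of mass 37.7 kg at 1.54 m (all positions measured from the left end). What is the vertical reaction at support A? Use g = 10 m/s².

R_A ≈ 594 N

Sum moments about support B (its reaction then has zero moment arm).
Beam weight: 27.8 × 10 = 278 N down at 3.355 m → arm 3.355 m, τ = 278 × 3.355 = 932.7 N·m counterclockwise.
Bucket of sand: 12.8 × 10 = 128 N down at 3.07 m → arm 3.64 m, τ = 128 × 3.64 = 465.9 N·m counterclockwise.
Bag of cement: 37.7 × 10 = 377 N down at 1.54 m → arm 5.17 m, τ = 377 × 5.17 = 1949 N·m counterclockwise.
Net load moment about support B = 3348 N·m counterclockwise.
Reaction R at support A is upward at 1.07 m, arm 5.64 m → moment R × 5.64 clockwise.
Balancing moments: R × 5.64 = 3348, giving R = 594 N.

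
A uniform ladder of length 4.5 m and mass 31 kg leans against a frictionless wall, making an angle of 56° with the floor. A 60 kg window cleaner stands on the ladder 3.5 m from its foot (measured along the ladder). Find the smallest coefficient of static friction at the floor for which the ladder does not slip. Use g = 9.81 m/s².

μ_min ≈ 0.461

Take moments about the foot of the ladder.
Ladder weight 31×9.81 = 304.1 N acts at 2.25 m along the ladder; its horizontal arm is 2.25·cos56° = 1.258 m → τ = 382.6 N·m clockwise.
Window cleaner: 60×9.81 = 588.6 N at 3.5 m → arm 1.957 m → τ = 1152 N·m clockwise.
Wall normal N acts horizontally at the top; its moment arm is the height L sinθ = 4.5·sin56° = 3.731 m, counterclockwise.
Setting net torque to zero: N × 3.731 = 1535 → N = 411.4 N.
ΣFx = 0 ⇒ f = N_wall = 411.4 N. ΣFy = 0 ⇒ N_floor = 892.7 N.
μ_min = f / N_floor = 411.4 / 892.7 = 0.461.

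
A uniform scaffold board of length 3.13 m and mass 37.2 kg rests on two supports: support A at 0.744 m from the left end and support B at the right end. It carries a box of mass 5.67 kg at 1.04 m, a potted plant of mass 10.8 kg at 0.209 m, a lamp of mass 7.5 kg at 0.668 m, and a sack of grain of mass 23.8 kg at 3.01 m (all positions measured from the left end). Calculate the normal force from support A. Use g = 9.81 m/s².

R_A ≈ 505 N

Taking torques about support B:
Beam weight: 37.2 × 9.81 = 364.9 N down at 1.565 m → arm 1.565 m, τ = 364.9 × 1.565 = 571.1 N·m counterclockwise.
Box: 5.67 × 9.81 = 55.62 N down at 1.04 m → arm 2.09 m, τ = 55.62 × 2.09 = 116.2 N·m counterclockwise.
Potted plant: 10.8 × 9.81 = 105.9 N down at 0.209 m → arm 2.921 m, τ = 105.9 × 2.921 = 309.3 N·m counterclockwise.
Lamp: 7.5 × 9.81 = 73.58 N down at 0.668 m → arm 2.462 m, τ = 73.58 × 2.462 = 181.2 N·m counterclockwise.
Sack of grain: 23.8 × 9.81 = 233.5 N down at 3.01 m → arm 0.12 m, τ = 233.5 × 0.12 = 28.02 N·m counterclockwise.
Net load moment about support B = 1206 N·m counterclockwise.
Reaction R at support A is upward at 0.744 m, arm 2.386 m → moment R × 2.386 clockwise.
Στ = 0 ⇒ R × 2.386 = 1206 ⇒ R = 505 N.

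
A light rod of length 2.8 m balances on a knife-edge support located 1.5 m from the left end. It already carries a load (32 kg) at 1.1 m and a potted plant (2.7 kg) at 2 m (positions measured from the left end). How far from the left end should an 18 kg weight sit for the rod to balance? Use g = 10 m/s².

Choose the knife-edge support (at 1.5 m from the left end) as the axis so the support reaction has zero arm there.
Load: 32 × 10 = 320 N down at 1.1 m → arm 0.4 m, τ = 320 × 0.4 = 128 N·m counterclockwise.
Potted plant: 2.7 × 10 = 27 N down at 2 m → arm 0.5 m, τ = 27 × 0.5 = 13.5 N·m clockwise.
Net moment of existing loads = 114.5 N·m counterclockwise.
The weight weighs 18 × 10 = 180 N and must supply an equal clockwise moment, so its lever arm about the knife-edge support is 114.5 / 180 = 0.636 m.
That puts it at 1.5 + 0.636 = 2.14 m from the left end.

x ≈ 2.14 m from the left end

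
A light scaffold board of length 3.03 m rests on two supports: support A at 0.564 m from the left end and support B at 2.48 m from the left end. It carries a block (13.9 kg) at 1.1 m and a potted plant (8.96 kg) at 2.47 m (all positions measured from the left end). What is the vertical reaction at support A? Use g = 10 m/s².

R_A ≈ 101 N

Take moments about support B.
Block: 13.9 × 10 = 139 N down at 1.1 m → arm 1.38 m, τ = 139 × 1.38 = 191.8 N·m counterclockwise.
Potted plant: 8.96 × 10 = 89.6 N down at 2.47 m → arm 0.01 m, τ = 89.6 × 0.01 = 0.896 N·m counterclockwise.
Net load moment about support B = 192.7 N·m counterclockwise.
Reaction R at support A is upward at 0.564 m, arm 1.916 m → moment R × 1.916 clockwise.
Setting net torque to zero: R × 1.916 = 192.7 → R = 101 N.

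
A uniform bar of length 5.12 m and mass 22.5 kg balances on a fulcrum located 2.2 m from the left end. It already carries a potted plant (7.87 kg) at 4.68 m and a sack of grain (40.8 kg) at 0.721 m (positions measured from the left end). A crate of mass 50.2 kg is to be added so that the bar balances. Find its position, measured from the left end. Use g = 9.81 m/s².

x ≈ 2.85 m from the left end

Choose the fulcrum (at 2.2 m from the left end) as the axis so the support reaction has zero arm there.
Beam weight: 22.5 × 9.81 = 220.7 N down at 2.56 m → arm 0.36 m, τ = 220.7 × 0.36 = 79.45 N·m clockwise.
Potted plant: 7.87 × 9.81 = 77.2 N down at 4.68 m → arm 2.48 m, τ = 77.2 × 2.48 = 191.5 N·m clockwise.
Sack of grain: 40.8 × 9.81 = 400.2 N down at 0.721 m → arm 1.479 m, τ = 400.2 × 1.479 = 591.9 N·m counterclockwise.
Net moment of existing loads = 320.9 N·m counterclockwise.
The crate weighs 50.2 × 9.81 = 492.5 N and must supply an equal clockwise moment, so its lever arm about the fulcrum is 320.9 / 492.5 = 0.652 m.
That puts it at 2.2 + 0.652 = 2.85 m from the left end.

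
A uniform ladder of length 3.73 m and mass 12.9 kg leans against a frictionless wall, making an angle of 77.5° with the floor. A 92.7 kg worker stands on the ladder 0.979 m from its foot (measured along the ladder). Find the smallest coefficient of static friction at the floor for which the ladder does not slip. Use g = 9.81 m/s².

About the foot of the ladder:
Ladder weight 12.9×9.81 = 126.5 N acts at 1.865 m along the ladder; its horizontal arm is 1.865·cos77.5° = 0.4037 m → τ = 51.07 N·m clockwise.
Worker: 92.7×9.81 = 909.4 N at 0.979 m → arm 0.2119 m → τ = 192.7 N·m clockwise.
Wall normal N acts horizontally at the top; its moment arm is the height L sinθ = 3.73·sin77.5° = 3.642 m, counterclockwise.
Στ = 0 ⇒ N × 3.642 = 243.8 ⇒ N = 66.94 N.
ΣFx = 0 ⇒ f = N_wall = 66.94 N. ΣFy = 0 ⇒ N_floor = 1036 N.
μ_min = f / N_floor = 66.94 / 1036 = 0.0646.

μ_min ≈ 0.0646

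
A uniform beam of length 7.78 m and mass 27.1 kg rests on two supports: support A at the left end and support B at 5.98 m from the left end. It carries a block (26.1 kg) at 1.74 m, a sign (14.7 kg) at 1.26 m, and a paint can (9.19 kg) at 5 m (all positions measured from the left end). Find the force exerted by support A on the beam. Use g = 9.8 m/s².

About support B:
Beam weight: 27.1 × 9.8 = 265.6 N down at 3.89 m → arm 2.09 m, τ = 265.6 × 2.09 = 555.1 N·m counterclockwise.
Block: 26.1 × 9.8 = 255.8 N down at 1.74 m → arm 4.24 m, τ = 255.8 × 4.24 = 1085 N·m counterclockwise.
Sign: 14.7 × 9.8 = 144.1 N down at 1.26 m → arm 4.72 m, τ = 144.1 × 4.72 = 680.2 N·m counterclockwise.
Paint can: 9.19 × 9.8 = 90.06 N down at 5 m → arm 0.98 m, τ = 90.06 × 0.98 = 88.26 N·m counterclockwise.
Net load moment about support B = 2409 N·m counterclockwise.
Reaction R at support A is upward at 0 m, arm 5.98 m → moment R × 5.98 clockwise.
Στ = 0 ⇒ R × 5.98 = 2409 ⇒ R = 403 N.

R_A ≈ 403 N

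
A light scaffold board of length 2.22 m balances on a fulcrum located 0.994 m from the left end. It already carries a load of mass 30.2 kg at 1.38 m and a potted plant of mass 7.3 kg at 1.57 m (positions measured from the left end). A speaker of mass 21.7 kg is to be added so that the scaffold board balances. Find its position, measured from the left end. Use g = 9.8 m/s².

x ≈ 0.263 m from the left end

Sum moments about the fulcrum (at 0.994 m from the left end) (the support reaction has zero arm there).
Load: 30.2 × 9.8 = 296 N down at 1.38 m → arm 0.386 m, τ = 296 × 0.386 = 114.3 N·m clockwise.
Potted plant: 7.3 × 9.8 = 71.54 N down at 1.57 m → arm 0.576 m, τ = 71.54 × 0.576 = 41.21 N·m clockwise.
Net moment of existing loads = 155.5 N·m clockwise.
The speaker weighs 21.7 × 9.8 = 212.7 N and must supply an equal counterclockwise moment, so its lever arm about the fulcrum is 155.5 / 212.7 = 0.731 m.
That puts it at 0.994 − 0.731 = 0.263 m from the left end.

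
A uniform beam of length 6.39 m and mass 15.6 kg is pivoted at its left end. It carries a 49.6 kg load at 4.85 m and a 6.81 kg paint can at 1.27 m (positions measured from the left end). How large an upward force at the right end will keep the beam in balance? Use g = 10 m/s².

Sum moments about the left end (the unknown pivot reaction has zero arm there).
Beam weight: 15.6 × 10 = 156 N down at 3.195 m → arm 3.195 m, τ = 156 × 3.195 = 498.4 N·m clockwise.
Load: 49.6 × 10 = 496 N down at 4.85 m → arm 4.85 m, τ = 496 × 4.85 = 2406 N·m clockwise.
Paint can: 6.81 × 10 = 68.1 N down at 1.27 m → arm 1.27 m, τ = 68.1 × 1.27 = 86.49 N·m clockwise.
Net moment of the loads = 2991 N·m clockwise.
The upward force F acts at the right end, arm 6.39 m, giving F × 6.39 counterclockwise.
For rotational equilibrium, F × 6.39 = 2991, so F = 2991 / 6.39 = 468 N.

F ≈ 468 N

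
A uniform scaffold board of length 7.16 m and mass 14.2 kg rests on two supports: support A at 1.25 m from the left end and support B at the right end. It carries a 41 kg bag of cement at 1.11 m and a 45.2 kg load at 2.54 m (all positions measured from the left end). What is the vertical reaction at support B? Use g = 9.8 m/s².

R_B ≈ 142 N

Take moments about support A.
Beam weight: 14.2 × 9.8 = 139.2 N down at 3.58 m → arm 2.33 m, τ = 139.2 × 2.33 = 324.3 N·m clockwise.
Bag of cement: 41 × 9.8 = 401.8 N down at 1.11 m → arm 0.14 m, τ = 401.8 × 0.14 = 56.25 N·m counterclockwise.
Load: 45.2 × 9.8 = 443 N down at 2.54 m → arm 1.29 m, τ = 443 × 1.29 = 571.5 N·m clockwise.
Net load moment about support A = 839.5 N·m clockwise.
Reaction R at support B is upward at 7.16 m, arm 5.91 m → moment R × 5.91 counterclockwise.
Στ = 0 ⇒ R × 5.91 = 839.5 ⇒ R = 142 N.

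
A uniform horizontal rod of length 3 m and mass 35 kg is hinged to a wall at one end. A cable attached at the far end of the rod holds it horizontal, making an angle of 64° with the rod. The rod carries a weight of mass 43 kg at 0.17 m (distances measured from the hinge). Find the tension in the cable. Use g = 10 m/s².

T ≈ 222 N

Take moments about the hinge.
Beam weight: 35 × 10 = 350 N down at 1.5 m → arm 1.5 m, τ = 350 × 1.5 = 525 N·m clockwise.
Weight: 43 × 10 = 430 N down at 0.17 m → arm 0.17 m, τ = 430 × 0.17 = 73.1 N·m clockwise.
Total clockwise load moment = 598.1 N·m.
The cable tension T acts at 3 m; only its component perpendicular to the rod, T sinθ, produces torque. sin 64° = 0.8988.
For rotational equilibrium, T × 3 × 0.8988 = 598.1, so T = 598.1 / 2.696 = 222 N.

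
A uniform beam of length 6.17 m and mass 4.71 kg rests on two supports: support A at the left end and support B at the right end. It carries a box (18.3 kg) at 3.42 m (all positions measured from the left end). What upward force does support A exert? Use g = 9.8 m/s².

Take moments about support B.
Beam weight: 4.71 × 9.8 = 46.16 N down at 3.085 m → arm 3.085 m, τ = 46.16 × 3.085 = 142.4 N·m counterclockwise.
Box: 18.3 × 9.8 = 179.3 N down at 3.42 m → arm 2.75 m, τ = 179.3 × 2.75 = 493.1 N·m counterclockwise.
Net load moment about support B = 635.5 N·m counterclockwise.
Reaction R at support A is upward at 0 m, arm 6.17 m → moment R × 6.17 clockwise.
Balancing moments: R × 6.17 = 635.5, giving R = 103 N.

R_A ≈ 103 N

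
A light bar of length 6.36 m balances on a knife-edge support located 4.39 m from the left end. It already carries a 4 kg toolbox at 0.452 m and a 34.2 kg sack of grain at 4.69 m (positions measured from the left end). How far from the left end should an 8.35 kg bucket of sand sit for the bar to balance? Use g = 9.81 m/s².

x ≈ 5.05 m from the left end

Choose the knife-edge support (at 4.39 m from the left end) as the axis so the support reaction has zero arm there.
Toolbox: 4 × 9.81 = 39.24 N down at 0.452 m → arm 3.938 m, τ = 39.24 × 3.938 = 154.5 N·m counterclockwise.
Sack of grain: 34.2 × 9.81 = 335.5 N down at 4.69 m → arm 0.3 m, τ = 335.5 × 0.3 = 100.6 N·m clockwise.
Net moment of existing loads = 53.9 N·m counterclockwise.
The bucket of sand weighs 8.35 × 9.81 = 81.91 N and must supply an equal clockwise moment, so its lever arm about the knife-edge support is 53.9 / 81.91 = 0.658 m.
That puts it at 4.39 + 0.658 = 5.05 m from the left end.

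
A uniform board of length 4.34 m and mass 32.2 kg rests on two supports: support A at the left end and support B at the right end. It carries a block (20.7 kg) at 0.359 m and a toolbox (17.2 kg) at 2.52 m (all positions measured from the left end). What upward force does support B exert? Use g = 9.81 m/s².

R_B ≈ 273 N

Sum moments about support A (its reaction then has zero moment arm).
Beam weight: 32.2 × 9.81 = 315.9 N down at 2.17 m → arm 2.17 m, τ = 315.9 × 2.17 = 685.5 N·m clockwise.
Block: 20.7 × 9.81 = 203.1 N down at 0.359 m → arm 0.359 m, τ = 203.1 × 0.359 = 72.91 N·m clockwise.
Toolbox: 17.2 × 9.81 = 168.7 N down at 2.52 m → arm 2.52 m, τ = 168.7 × 2.52 = 425.1 N·m clockwise.
Net load moment about support A = 1184 N·m clockwise.
Reaction R at support B is upward at 4.34 m, arm 4.34 m → moment R × 4.34 counterclockwise.
Setting net torque to zero: R × 4.34 = 1184 → R = 273 N.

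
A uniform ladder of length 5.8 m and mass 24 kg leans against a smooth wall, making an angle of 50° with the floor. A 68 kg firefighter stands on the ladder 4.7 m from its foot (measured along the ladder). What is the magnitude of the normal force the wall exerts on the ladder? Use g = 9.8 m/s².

About the foot of the ladder:
Ladder weight 24×9.8 = 235.2 N acts at 2.9 m along the ladder; its horizontal arm is 2.9·cos50° = 1.864 m → τ = 438.4 N·m clockwise.
Firefighter: 68×9.8 = 666.4 N at 4.7 m → arm 3.021 m → τ = 2013 N·m clockwise.
Wall normal N acts horizontally at the top; its moment arm is the height L sinθ = 5.8·sin50° = 4.443 m, counterclockwise.
Balancing moments: N × 4.443 = 2451, giving N = 552 N.

N_wall ≈ 552 N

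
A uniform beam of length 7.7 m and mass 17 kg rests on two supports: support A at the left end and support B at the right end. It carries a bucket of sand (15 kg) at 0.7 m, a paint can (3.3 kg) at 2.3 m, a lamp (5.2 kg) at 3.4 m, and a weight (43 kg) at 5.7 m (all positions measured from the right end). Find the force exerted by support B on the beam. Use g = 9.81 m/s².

Take moments about support A.
Beam weight: 17 × 9.81 = 166.8 N down at 3.85 m → arm 3.85 m, τ = 166.8 × 3.85 = 642.2 N·m clockwise.
Bucket of sand: 15 × 9.81 = 147.2 N down at 0.7 m → arm 7 m, τ = 147.2 × 7 = 1030 N·m clockwise.
Paint can: 3.3 × 9.81 = 32.37 N down at 2.3 m → arm 5.4 m, τ = 32.37 × 5.4 = 174.8 N·m clockwise.
Lamp: 5.2 × 9.81 = 51.01 N down at 3.4 m → arm 4.3 m, τ = 51.01 × 4.3 = 219.3 N·m clockwise.
Weight: 43 × 9.81 = 421.8 N down at 5.7 m → arm 2 m, τ = 421.8 × 2 = 843.6 N·m clockwise.
Net load moment about support A = 2910 N·m clockwise.
Reaction R at support B is upward at 0 m, arm 7.7 m → moment R × 7.7 counterclockwise.
Balancing moments: R × 7.7 = 2910, giving R = 378 N.

R_B ≈ 378 N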